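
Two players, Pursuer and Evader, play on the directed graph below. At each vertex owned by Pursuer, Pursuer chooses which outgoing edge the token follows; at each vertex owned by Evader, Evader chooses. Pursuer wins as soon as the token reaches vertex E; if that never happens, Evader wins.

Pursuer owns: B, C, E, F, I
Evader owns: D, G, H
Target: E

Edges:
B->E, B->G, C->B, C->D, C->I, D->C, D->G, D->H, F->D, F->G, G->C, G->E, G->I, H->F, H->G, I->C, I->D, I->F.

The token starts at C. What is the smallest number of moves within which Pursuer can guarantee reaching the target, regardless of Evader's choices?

2

A0 = {E}
A1: add {B} — B (Pursuer) has B→E.
A2: add {C} — C (Pursuer) has C→B.
C enters the attractor at level 2, so Pursuer can force the target in 2 moves from there.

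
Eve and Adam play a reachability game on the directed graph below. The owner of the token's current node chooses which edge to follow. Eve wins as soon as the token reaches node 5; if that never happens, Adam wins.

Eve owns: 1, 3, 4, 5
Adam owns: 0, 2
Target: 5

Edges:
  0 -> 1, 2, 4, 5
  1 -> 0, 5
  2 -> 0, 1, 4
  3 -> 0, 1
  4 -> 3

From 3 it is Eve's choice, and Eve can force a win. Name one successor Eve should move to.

A0 = {5}
A1: add {1} — 1 (Eve) has 1→5.
A2: add {3} — 3 (Eve) has 3→1.
A3: add {4} — 4 (Eve) has 4→3.
A4 = A3; e.g. 0 (Adam) can still go to 2. Fixed point.
From 3, successor 1 is in the attractor (rank 1); the other successor 0 is not.

1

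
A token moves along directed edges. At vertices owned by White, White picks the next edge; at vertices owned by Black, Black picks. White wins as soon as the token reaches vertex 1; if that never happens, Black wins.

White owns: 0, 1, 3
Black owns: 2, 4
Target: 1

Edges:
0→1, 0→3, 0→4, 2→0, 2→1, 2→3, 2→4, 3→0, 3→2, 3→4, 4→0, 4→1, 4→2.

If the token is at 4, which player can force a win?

Black

A0 = {1}
A1: add {0} — 0 (White) has 0→1.
A2: add {3} — 3 (White) has 3→0.
A3 = A2; e.g. 2 (Black) can still go to 4. Fixed point.
4 never enters the attractor, so Black can avoid the target forever.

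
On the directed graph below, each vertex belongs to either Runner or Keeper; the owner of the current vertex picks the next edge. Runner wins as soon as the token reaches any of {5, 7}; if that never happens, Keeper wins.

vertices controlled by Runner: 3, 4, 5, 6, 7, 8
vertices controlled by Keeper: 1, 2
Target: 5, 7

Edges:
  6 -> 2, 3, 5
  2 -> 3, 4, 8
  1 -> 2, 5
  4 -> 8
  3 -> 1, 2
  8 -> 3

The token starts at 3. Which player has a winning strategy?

Keeper

A0 = {5, 7}
A1: add {6} — 6 (Runner) has 6→5.
A2 = A1; e.g. 1 (Keeper) can still go to 2. Fixed point.
3 never enters the attractor, so Keeper can avoid the target forever.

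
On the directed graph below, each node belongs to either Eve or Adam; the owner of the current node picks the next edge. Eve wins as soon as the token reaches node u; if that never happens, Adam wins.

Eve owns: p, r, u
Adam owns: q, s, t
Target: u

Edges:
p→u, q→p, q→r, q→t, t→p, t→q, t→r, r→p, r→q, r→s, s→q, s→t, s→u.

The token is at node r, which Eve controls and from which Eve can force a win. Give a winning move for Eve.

p

A0 = {u}
A1: add {p} — p (Eve) has p→u.
A2: add {r} — r (Eve) has r→p.
A3 = A2; e.g. q (Adam) can still go to t. Fixed point.
From r, successor p is in the attractor (rank 1); the other successors q, s are not.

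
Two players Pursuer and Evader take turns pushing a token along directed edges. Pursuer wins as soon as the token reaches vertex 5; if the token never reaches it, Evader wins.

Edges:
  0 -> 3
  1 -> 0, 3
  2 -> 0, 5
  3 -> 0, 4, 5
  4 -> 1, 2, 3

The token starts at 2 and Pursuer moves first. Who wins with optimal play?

Track states (vertex, player-to-move).
A0 = {(5,Pursuer), (5,Evader)}
A1: add {(2,Pursuer), (3,Pursuer)}.
(2,Pursuer) ∈ A1 ⇒ Pursuer forces the target.

Pursuer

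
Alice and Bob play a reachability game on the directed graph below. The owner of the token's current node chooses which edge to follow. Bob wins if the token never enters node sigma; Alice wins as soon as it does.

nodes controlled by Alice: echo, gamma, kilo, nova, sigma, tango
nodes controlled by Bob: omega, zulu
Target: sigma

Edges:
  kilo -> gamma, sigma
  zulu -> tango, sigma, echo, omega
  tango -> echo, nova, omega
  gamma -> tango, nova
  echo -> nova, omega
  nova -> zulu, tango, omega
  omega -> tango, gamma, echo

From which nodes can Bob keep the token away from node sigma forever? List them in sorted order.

A0 = {sigma}
A1: add {kilo} — kilo (Alice) has kilo→sigma.
A2 = A1; e.g. zulu (Bob) can still go to tango. Fixed point.
Alice's attractor = {kilo, sigma}; Bob avoids the target exactly from the complement.

echo, gamma, nova, omega, tango, zulu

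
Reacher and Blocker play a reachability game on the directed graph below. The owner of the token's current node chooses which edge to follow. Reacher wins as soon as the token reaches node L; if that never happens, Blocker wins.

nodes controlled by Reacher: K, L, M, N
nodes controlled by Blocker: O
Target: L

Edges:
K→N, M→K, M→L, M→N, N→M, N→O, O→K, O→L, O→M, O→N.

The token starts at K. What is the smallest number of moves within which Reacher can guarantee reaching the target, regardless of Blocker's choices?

A0 = {L}
A1: add {M} — M (Reacher) has M→L.
A2: add {N} — N (Reacher) has N→M.
A3: add {K} — K (Reacher) has K→N.
K enters the attractor at level 3, so Reacher can force the target in 3 moves from there.

3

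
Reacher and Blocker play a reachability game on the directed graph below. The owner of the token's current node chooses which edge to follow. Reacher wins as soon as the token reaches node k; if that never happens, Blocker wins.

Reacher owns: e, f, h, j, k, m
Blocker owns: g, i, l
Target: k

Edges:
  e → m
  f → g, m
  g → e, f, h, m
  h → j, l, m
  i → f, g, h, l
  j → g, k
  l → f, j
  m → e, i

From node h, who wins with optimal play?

Reacher

A0 = {k}
A1: add {j} — j (Reacher) has j→k.
A2: add {h} — h (Reacher) has h→j.
A3 = A2; e.g. e (Reacher) has no edge into A2. Fixed point.
h ∈ A2, so Reacher can force the target.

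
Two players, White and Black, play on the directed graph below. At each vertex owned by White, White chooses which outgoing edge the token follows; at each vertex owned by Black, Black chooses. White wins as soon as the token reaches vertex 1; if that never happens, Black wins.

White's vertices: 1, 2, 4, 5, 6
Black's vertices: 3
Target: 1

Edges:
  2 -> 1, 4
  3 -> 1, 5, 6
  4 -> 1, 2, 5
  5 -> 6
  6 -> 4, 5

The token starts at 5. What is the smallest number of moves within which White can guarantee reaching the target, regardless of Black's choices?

A0 = {1}
A1: add {2, 4} — 2 (White) has 2→1; 4 (White) has 4→1.
A2: add {6} — 6 (White) has 6→4.
A3: add {5} — 5 (White) has 5→6.
5 enters the attractor at level 3, so White can force the target in 3 moves from there.

3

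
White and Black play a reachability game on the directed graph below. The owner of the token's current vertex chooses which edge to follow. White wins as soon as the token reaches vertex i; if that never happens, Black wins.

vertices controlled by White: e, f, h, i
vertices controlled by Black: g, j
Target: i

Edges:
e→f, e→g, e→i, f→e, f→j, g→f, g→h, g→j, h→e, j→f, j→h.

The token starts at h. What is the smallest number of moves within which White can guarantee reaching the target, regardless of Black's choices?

2

A0 = {i}
A1: add {e} — e (White) has e→i.
A2: add {f, h} — f (White) has f→e; h (White) has h→e.
h enters the attractor at level 2, so White can force the target in 2 moves from there.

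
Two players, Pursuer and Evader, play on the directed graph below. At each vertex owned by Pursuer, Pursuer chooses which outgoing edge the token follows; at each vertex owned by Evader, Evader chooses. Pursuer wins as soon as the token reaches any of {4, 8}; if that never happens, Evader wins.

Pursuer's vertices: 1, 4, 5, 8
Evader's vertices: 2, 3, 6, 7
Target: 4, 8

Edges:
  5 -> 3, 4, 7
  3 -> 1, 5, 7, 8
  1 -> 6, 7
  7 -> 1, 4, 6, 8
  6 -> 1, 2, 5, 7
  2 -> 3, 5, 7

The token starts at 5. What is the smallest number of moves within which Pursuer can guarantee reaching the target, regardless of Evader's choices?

A0 = {4, 8}
A1: add {5} — 5 (Pursuer) has 5→4.
A2 = A1; e.g. 1 (Pursuer) has no edge into A1. Fixed point.
5 enters the attractor at level 1, so Pursuer can force the target in 1 move from there.

1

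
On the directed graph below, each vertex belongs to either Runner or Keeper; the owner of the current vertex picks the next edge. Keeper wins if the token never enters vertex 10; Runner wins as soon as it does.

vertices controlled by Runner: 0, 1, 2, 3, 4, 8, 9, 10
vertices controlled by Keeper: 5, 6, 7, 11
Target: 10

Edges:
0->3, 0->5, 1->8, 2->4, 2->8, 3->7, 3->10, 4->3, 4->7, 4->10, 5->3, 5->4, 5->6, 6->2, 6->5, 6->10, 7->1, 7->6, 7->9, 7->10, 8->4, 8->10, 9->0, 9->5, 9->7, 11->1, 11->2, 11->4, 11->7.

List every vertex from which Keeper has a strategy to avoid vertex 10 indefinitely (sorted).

5, 6, 7, 11

A0 = {10}
A1: add {3, 4, 8} — 3 (Runner) has 3→10; 4 (Runner) has 4→10; 8 (Runner) has 8→10.
A2: add {0, 1, 2} — 0 (Runner) has 0→3; 1 (Runner) has 1→8; 2 (Runner) has 2→4.
A3: add {9} — 9 (Runner) has 9→0.
A4 = A3; e.g. 5 (Keeper) can still go to 6. Fixed point.
Runner's attractor = {0, 1, 2, 3, 4, 8, 9, 10}; Keeper avoids the target exactly from the complement.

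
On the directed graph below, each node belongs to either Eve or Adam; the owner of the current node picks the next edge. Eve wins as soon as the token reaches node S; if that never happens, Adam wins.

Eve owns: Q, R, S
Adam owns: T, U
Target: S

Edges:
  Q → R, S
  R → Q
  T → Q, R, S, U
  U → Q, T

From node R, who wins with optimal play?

A0 = {S}
A1: add {Q} — Q (Eve) has Q→S.
A2: add {R} — R (Eve) has R→Q.
A3 = A2; e.g. T (Adam) can still go to U. Fixed point.
R ∈ A2, so Eve can force the target.

Eve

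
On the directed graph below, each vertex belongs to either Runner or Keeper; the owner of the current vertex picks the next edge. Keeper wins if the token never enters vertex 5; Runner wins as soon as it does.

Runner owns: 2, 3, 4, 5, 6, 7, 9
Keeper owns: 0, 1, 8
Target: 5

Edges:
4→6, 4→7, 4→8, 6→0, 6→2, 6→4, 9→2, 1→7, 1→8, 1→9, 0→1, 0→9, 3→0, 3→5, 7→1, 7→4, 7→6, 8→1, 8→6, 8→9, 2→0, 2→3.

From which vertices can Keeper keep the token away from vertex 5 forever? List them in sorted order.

0, 1, 8

A0 = {5}
A1: add {3} — 3 (Runner) has 3→5.
A2: add {2} — 2 (Runner) has 2→3.
A3: add {6, 9} — 6 (Runner) has 6→2; 9 (Runner) has 9→2.
A4: add {4, 7} — 4 (Runner) has 4→6; 7 (Runner) has 7→6.
A5 = A4; e.g. 0 (Keeper) can still go to 1. Fixed point.
Runner's attractor = {2, 3, 4, 5, 6, 7, 9}; Keeper avoids the target exactly from the complement.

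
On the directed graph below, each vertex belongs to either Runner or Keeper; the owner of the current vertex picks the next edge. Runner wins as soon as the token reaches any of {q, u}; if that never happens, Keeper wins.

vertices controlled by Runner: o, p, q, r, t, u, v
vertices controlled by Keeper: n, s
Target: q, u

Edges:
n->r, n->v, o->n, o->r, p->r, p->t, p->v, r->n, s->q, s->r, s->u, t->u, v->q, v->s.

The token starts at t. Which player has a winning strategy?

Runner

A0 = {q, u}
A1: add {t, v} — t (Runner) has t→u; v (Runner) has v→q.
t ∈ A1, so Runner can force the target.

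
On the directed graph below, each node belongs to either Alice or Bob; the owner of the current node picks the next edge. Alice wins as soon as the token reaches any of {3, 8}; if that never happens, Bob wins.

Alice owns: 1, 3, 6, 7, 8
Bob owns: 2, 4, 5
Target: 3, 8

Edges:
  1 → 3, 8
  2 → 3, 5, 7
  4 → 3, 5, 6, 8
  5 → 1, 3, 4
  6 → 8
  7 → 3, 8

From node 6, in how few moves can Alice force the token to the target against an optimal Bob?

A0 = {3, 8}
A1: add {1, 6, 7} — 1 (Alice) has 1→3; 6 (Alice) has 6→8; 7 (Alice) has 7→3.
A2 = A1; e.g. 2 (Bob) can still go to 5. Fixed point.
6 enters the attractor at level 1, so Alice can force the target in 1 move from there.

1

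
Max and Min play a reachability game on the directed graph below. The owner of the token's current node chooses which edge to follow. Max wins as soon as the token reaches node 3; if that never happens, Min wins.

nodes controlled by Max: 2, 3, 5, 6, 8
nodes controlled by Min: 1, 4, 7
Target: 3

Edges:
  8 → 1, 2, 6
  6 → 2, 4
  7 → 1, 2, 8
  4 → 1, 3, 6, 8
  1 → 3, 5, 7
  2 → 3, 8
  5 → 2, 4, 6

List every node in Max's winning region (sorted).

2, 3, 5, 6, 8

A0 = {3}
A1: add {2} — 2 (Max) has 2→3.
A2: add {5, 6, 8} — 5 (Max) has 5→2; 6 (Max) has 6→2; 8 (Max) has 8→2.
A3 = A2; e.g. 1 (Min) can still go to 7. Fixed point.
Max's winning region = {2, 3, 5, 6, 8}.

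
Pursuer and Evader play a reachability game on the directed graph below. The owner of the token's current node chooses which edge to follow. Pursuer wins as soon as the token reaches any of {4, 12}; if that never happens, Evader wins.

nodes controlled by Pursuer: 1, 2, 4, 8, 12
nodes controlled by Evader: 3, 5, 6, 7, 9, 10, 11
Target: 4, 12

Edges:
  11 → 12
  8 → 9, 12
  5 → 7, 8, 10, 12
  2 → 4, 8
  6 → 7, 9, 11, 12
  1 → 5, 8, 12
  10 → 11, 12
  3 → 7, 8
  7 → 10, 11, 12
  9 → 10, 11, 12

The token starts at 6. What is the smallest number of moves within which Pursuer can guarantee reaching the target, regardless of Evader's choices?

4

A0 = {4, 12}
A1: add {1, 2, 8, 11} — 1 (Pursuer) has 1→12; 2 (Pursuer) has 2→4; 8 (Pursuer) has 8→12; 11 (Evader): all of {12} already in.
A2: add {10} — 10 (Evader): all of {11, 12} already in.
A3: add {7, 9} — 7 (Evader): all of {10, 11, 12} already in; 9 (Evader): all of {10, 11, 12} already in.
A4: add {3, 5, 6} — 3 (Evader): all of {7, 8} already in; 5 (Evader): all of {7, 8, 10, 12} already in; 6 (Evader): all of {7, 9, 11, 12} already in.
A4 = all vertices. Fixed point.
6 enters the attractor at level 4, so Pursuer can force the target in 4 moves from there.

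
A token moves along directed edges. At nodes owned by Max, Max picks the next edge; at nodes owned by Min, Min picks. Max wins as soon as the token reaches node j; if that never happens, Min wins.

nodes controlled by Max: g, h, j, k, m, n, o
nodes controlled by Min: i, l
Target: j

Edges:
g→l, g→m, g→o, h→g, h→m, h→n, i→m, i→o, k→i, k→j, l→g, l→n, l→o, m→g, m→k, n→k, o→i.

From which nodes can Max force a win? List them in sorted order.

A0 = {j}
A1: add {k} — k (Max) has k→j.
A2: add {m, n} — m (Max) has m→k; n (Max) has n→k.
A3: add {g, h} — g (Max) has g→m; h (Max) has h→m.
A4 = A3; e.g. i (Min) can still go to o. Fixed point.
Max's winning region = {g, h, j, k, m, n}.

g, h, j, k, m, n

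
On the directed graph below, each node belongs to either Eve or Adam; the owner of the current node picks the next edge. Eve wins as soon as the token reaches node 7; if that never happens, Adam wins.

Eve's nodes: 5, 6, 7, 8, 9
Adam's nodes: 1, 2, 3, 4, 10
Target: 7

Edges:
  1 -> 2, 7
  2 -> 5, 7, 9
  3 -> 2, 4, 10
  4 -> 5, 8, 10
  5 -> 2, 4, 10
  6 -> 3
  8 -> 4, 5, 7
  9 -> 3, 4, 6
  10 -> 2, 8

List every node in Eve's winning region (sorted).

7, 8

A0 = {7}
A1: add {8} — 8 (Eve) has 8→7.
A2 = A1; e.g. 1 (Adam) can still go to 2. Fixed point.
Eve's winning region = {7, 8}.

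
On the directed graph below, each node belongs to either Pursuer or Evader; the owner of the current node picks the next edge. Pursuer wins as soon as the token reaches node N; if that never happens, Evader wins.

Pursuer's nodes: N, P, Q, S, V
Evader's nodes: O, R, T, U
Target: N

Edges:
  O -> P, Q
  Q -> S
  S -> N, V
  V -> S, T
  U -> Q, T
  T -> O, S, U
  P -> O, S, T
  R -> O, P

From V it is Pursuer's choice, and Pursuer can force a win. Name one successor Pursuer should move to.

S

A0 = {N}
A1: add {S} — S (Pursuer) has S→N.
A2: add {P, Q, V} — P (Pursuer) has P→S; Q (Pursuer) has Q→S; V (Pursuer) has V→S.
A3: add {O} — O (Evader): all of {P, Q} already in.
A4: add {R} — R (Evader): all of {O, P} already in.
A5 = A4; e.g. T (Evader) can still go to U. Fixed point.
From V, successor S is in the attractor (rank 1); the other successor T is not.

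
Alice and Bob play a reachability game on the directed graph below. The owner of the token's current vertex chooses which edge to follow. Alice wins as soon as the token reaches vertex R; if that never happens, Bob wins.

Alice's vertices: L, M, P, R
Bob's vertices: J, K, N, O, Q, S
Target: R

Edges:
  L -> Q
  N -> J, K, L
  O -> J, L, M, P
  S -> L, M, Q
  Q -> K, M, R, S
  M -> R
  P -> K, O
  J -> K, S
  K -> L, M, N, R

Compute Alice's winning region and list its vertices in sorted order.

M, R

A0 = {R}
A1: add {M} — M (Alice) has M→R.
A2 = A1; e.g. J (Bob) can still go to K. Fixed point.
Alice's winning region = {M, R}.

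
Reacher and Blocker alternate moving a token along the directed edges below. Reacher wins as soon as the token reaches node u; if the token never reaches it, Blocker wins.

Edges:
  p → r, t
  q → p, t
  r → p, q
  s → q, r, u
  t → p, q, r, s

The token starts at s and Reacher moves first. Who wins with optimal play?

Track states (vertex, player-to-move).
A0 = {(u,Reacher), (u,Blocker)}
A1: add {(s,Reacher)}.
(s,Reacher) ∈ A1 ⇒ Reacher forces the target.

Reacher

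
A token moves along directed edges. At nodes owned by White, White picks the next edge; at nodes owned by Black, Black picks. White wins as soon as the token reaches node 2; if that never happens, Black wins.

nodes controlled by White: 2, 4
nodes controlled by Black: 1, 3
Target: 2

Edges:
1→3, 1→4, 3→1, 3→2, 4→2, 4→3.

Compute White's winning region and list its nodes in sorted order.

A0 = {2}
A1: add {4} — 4 (White) has 4→2.
A2 = A1; e.g. 1 (Black) can still go to 3. Fixed point.
White's winning region = {2, 4}.

2, 4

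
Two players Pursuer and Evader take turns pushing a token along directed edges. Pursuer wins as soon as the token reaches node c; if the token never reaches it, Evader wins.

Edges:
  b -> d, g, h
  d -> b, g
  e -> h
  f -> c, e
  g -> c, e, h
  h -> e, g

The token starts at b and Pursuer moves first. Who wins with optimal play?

Evader

Track states (vertex, player-to-move).
A0 = {(c,Pursuer), (c,Evader)}
A1: add {(f,Pursuer), (g,Pursuer)}.
A2 = A1; e.g. (b,Pursuer) stays out. (b,Pursuer) never enters ⇒ Evader avoids the target.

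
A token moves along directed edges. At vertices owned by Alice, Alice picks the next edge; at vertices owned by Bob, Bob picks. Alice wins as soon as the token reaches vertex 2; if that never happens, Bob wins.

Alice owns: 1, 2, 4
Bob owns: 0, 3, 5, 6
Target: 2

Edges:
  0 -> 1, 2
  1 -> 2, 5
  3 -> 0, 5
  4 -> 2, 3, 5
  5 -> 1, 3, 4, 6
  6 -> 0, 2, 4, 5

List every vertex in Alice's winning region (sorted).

A0 = {2}
A1: add {1, 4} — 1 (Alice) has 1→2; 4 (Alice) has 4→2.
A2: add {0} — 0 (Bob): all of {1, 2} already in.
A3 = A2; e.g. 3 (Bob) can still go to 5. Fixed point.
Alice's winning region = {0, 1, 2, 4}.

0, 1, 2, 4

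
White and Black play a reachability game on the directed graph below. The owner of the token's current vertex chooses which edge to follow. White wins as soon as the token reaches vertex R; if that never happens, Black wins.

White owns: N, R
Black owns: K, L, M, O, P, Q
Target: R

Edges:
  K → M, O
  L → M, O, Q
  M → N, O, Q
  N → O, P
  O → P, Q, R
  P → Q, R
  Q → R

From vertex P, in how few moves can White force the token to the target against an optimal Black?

2

A0 = {R}
A1: add {Q} — Q (Black): all of {R} already in.
A2: add {P} — P (Black): all of {Q, R} already in.
P enters the attractor at level 2, so White can force the target in 2 moves from there.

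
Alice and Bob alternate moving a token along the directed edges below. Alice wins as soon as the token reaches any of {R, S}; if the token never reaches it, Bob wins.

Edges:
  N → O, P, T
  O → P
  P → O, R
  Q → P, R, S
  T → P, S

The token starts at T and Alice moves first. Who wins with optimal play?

Track states (vertex, player-to-move).
A0 = {(R,Alice), (R,Bob), (S,Alice), (S,Bob)}
A1: add {(P,Alice), (Q,Alice), (T,Alice)}.
(T,Alice) ∈ A1 ⇒ Alice forces the target.

Alice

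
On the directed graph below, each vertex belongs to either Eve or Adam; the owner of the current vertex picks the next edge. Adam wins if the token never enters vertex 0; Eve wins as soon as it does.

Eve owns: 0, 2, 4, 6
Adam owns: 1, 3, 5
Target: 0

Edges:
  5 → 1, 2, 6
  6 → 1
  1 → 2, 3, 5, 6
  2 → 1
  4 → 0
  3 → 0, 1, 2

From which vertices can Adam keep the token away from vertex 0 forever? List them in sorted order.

1, 2, 3, 5, 6

A0 = {0}
A1: add {4} — 4 (Eve) has 4→0.
A2 = A1; e.g. 1 (Adam) can still go to 2. Fixed point.
Eve's attractor = {0, 4}; Adam avoids the target exactly from the complement.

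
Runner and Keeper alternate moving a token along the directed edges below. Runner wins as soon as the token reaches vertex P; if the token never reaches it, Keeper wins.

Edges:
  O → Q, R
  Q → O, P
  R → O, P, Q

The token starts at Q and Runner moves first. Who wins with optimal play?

Track states (vertex, player-to-move).
A0 = {(P,Runner), (P,Keeper)}
A1: add {(Q,Runner), (R,Runner)}.
(Q,Runner) ∈ A1 ⇒ Runner forces the target.

Runner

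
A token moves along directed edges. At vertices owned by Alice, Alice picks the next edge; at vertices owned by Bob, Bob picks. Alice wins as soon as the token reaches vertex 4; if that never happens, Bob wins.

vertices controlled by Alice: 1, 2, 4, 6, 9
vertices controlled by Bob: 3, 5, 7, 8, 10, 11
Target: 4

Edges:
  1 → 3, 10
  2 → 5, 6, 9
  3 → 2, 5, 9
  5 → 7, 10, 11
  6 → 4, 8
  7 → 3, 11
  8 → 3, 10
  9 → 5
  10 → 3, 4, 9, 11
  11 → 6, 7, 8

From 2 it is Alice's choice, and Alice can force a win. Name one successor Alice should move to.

A0 = {4}
A1: add {6} — 6 (Alice) has 6→4.
A2: add {2} — 2 (Alice) has 2→6.
A3 = A2; e.g. 1 (Alice) has no edge into A2. Fixed point.
From 2, successor 6 is in the attractor (rank 1); the other successors 5, 9 are not.

6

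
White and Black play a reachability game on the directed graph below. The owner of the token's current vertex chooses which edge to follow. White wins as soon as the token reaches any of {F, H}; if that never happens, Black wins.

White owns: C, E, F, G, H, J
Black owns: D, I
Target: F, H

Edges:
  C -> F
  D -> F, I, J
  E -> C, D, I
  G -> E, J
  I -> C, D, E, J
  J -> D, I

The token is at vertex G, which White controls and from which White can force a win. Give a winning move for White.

A0 = {F, H}
A1: add {C} — C (White) has C→F.
A2: add {E} — E (White) has E→C.
A3: add {G} — G (White) has G→E.
A4 = A3; e.g. D (Black) can still go to I. Fixed point.
From G, successor E is in the attractor (rank 2); the other successor J is not.

E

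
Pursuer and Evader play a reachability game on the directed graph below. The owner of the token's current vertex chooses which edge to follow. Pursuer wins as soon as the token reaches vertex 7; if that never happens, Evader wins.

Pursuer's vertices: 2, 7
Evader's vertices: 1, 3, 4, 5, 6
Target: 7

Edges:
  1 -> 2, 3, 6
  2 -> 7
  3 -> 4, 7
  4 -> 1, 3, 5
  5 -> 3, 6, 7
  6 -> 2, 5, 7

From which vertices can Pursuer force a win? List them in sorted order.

A0 = {7}
A1: add {2} — 2 (Pursuer) has 2→7.
A2 = A1; e.g. 1 (Evader) can still go to 3. Fixed point.
Pursuer's winning region = {2, 7}.

2, 7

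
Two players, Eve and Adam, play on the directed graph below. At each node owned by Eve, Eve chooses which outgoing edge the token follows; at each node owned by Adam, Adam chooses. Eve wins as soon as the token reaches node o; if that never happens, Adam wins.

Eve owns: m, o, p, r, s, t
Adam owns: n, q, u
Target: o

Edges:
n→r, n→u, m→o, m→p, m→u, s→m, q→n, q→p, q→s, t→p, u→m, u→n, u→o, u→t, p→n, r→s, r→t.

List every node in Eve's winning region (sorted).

A0 = {o}
A1: add {m} — m (Eve) has m→o.
A2: add {s} — s (Eve) has s→m.
A3: add {r} — r (Eve) has r→s.
A4 = A3; e.g. n (Adam) can still go to u. Fixed point.
Eve's winning region = {m, o, r, s}.

m, o, r, s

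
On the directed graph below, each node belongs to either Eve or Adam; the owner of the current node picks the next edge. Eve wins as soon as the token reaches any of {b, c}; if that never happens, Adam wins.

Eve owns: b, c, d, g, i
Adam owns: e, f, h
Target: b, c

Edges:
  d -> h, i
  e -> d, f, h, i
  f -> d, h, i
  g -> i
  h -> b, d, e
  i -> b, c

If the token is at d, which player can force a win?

A0 = {b, c}
A1: add {i} — i (Eve) has i→b.
A2: add {d, g} — d (Eve) has d→i; g (Eve) has g→i.
A3 = A2; e.g. e (Adam) can still go to f. Fixed point.
d ∈ A2, so Eve can force the target.

Eve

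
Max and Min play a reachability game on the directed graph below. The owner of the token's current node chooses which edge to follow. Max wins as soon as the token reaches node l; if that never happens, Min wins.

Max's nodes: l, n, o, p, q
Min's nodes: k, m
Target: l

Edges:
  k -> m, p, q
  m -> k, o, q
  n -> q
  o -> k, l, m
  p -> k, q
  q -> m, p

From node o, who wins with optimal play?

Max

A0 = {l}
A1: add {o} — o (Max) has o→l.
A2 = A1; e.g. k (Min) can still go to m. Fixed point.
o ∈ A1, so Max can force the target.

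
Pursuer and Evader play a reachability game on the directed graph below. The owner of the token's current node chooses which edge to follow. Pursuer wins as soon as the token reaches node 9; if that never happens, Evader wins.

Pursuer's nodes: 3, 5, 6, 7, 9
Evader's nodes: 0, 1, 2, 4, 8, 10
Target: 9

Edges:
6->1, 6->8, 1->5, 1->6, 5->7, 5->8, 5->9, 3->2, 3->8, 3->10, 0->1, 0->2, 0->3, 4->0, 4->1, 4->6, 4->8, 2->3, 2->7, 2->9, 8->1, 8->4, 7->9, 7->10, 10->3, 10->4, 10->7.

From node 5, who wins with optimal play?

A0 = {9}
A1: add {5, 7} — 5 (Pursuer) has 5→9; 7 (Pursuer) has 7→9.
A2 = A1; e.g. 0 (Evader) can still go to 1. Fixed point.
5 ∈ A1, so Pursuer can force the target.

Pursuer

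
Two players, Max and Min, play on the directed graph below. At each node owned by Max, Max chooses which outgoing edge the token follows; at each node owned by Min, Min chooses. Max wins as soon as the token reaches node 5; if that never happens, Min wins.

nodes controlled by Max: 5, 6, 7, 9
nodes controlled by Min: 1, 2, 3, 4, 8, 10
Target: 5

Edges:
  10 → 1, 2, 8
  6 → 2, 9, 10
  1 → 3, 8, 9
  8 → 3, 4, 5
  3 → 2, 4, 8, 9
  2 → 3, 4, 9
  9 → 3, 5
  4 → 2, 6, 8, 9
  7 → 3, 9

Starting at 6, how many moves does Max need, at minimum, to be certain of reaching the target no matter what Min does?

2

A0 = {5}
A1: add {9} — 9 (Max) has 9→5.
A2: add {6, 7} — 6 (Max) has 6→9; 7 (Max) has 7→9.
A3 = A2; e.g. 1 (Min) can still go to 3. Fixed point.
6 enters the attractor at level 2, so Max can force the target in 2 moves from there.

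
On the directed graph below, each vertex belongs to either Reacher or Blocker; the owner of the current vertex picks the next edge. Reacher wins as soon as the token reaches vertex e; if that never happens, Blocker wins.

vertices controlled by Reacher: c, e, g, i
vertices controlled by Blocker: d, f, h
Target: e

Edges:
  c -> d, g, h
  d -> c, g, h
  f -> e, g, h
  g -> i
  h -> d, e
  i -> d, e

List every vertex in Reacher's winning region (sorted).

c, e, g, i

A0 = {e}
A1: add {i} — i (Reacher) has i→e.
A2: add {g} — g (Reacher) has g→i.
A3: add {c} — c (Reacher) has c→g.
A4 = A3; e.g. d (Blocker) can still go to h. Fixed point.
Reacher's winning region = {c, e, g, i}.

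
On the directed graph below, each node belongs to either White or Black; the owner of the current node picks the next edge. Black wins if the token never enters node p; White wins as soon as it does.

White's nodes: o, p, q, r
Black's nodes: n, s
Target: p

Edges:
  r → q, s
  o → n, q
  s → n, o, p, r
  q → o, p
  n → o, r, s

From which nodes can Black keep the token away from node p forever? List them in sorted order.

n, s

A0 = {p}
A1: add {q} — q (White) has q→p.
A2: add {o, r} — o (White) has o→q; r (White) has r→q.
A3 = A2; e.g. n (Black) can still go to s. Fixed point.
White's attractor = {o, p, q, r}; Black avoids the target exactly from the complement.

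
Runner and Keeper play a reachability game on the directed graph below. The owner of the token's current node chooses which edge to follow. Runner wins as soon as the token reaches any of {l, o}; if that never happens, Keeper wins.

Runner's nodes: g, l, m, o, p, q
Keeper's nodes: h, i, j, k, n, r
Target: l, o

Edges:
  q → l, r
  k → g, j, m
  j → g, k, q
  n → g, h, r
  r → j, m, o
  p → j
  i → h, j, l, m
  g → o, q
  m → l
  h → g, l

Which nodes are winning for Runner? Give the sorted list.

A0 = {l, o}
A1: add {g, m, q} — g (Runner) has g→o; m (Runner) has m→l; q (Runner) has q→l.
A2: add {h} — h (Keeper): all of {g, l} already in.
A3 = A2; e.g. i (Keeper) can still go to j. Fixed point.
Runner's winning region = {g, h, l, m, o, q}.

g, h, l, m, o, q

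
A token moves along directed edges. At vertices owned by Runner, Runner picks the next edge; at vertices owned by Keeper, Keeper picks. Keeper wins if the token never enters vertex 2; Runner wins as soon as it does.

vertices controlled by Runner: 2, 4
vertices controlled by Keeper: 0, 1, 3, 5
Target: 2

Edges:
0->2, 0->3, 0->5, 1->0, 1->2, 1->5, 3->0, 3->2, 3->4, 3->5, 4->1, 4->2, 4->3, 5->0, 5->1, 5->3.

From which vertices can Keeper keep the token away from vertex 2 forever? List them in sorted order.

A0 = {2}
A1: add {4} — 4 (Runner) has 4→2.
A2 = A1; e.g. 0 (Keeper) can still go to 3. Fixed point.
Runner's attractor = {2, 4}; Keeper avoids the target exactly from the complement.

0, 1, 3, 5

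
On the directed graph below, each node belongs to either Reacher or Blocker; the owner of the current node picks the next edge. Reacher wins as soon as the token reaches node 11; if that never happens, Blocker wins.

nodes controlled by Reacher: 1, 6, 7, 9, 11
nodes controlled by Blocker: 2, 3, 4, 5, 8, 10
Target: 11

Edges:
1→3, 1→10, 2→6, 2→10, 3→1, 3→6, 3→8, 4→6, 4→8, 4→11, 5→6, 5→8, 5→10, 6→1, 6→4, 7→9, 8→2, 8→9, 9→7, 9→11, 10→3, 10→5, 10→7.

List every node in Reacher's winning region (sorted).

A0 = {11}
A1: add {9} — 9 (Reacher) has 9→11.
A2: add {7} — 7 (Reacher) has 7→9.
A3 = A2; e.g. 1 (Reacher) has no edge into A2. Fixed point.
Reacher's winning region = {7, 9, 11}.

7, 9, 11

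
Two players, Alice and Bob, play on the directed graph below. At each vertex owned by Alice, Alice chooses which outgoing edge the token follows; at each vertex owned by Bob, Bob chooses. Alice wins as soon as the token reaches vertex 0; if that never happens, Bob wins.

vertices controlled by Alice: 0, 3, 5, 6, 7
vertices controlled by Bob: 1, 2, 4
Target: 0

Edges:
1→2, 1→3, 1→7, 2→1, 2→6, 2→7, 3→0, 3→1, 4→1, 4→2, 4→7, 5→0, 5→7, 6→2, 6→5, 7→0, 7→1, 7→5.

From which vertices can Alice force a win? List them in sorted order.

0, 3, 5, 6, 7

A0 = {0}
A1: add {3, 5, 7} — 3 (Alice) has 3→0; 5 (Alice) has 5→0; 7 (Alice) has 7→0.
A2: add {6} — 6 (Alice) has 6→5.
A3 = A2; e.g. 1 (Bob) can still go to 2. Fixed point.
Alice's winning region = {0, 3, 5, 6, 7}.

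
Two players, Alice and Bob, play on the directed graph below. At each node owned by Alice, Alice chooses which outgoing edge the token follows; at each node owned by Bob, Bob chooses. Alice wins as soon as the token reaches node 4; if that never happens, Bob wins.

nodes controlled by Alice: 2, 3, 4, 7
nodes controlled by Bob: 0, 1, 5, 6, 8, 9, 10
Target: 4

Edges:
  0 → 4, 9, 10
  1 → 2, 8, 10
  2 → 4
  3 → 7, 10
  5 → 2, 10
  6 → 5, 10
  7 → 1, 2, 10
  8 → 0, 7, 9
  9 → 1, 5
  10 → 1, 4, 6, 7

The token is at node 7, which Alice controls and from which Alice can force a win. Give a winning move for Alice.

2

A0 = {4}
A1: add {2} — 2 (Alice) has 2→4.
A2: add {7} — 7 (Alice) has 7→2.
A3: add {3} — 3 (Alice) has 3→7.
A4 = A3; e.g. 0 (Bob) can still go to 9. Fixed point.
From 7, successor 2 is in the attractor (rank 1); the other successors 1, 10 are not.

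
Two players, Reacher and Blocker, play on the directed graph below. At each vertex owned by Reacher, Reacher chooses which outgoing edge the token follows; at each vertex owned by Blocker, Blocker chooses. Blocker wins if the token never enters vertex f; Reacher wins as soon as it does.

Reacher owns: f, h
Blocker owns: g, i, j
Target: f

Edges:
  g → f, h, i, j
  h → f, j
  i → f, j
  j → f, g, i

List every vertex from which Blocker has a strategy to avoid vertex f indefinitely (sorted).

A0 = {f}
A1: add {h} — h (Reacher) has h→f.
A2 = A1; e.g. g (Blocker) can still go to i. Fixed point.
Reacher's attractor = {f, h}; Blocker avoids the target exactly from the complement.

g, i, j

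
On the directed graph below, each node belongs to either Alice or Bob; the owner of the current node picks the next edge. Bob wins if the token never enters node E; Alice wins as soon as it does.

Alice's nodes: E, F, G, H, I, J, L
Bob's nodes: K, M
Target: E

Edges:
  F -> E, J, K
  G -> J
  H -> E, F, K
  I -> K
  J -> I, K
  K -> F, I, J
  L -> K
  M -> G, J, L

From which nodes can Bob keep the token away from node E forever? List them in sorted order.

G, I, J, K, L, M

A0 = {E}
A1: add {F, H} — F (Alice) has F→E; H (Alice) has H→E.
A2 = A1; e.g. G (Alice) has no edge into A1. Fixed point.
Alice's attractor = {E, F, H}; Bob avoids the target exactly from the complement.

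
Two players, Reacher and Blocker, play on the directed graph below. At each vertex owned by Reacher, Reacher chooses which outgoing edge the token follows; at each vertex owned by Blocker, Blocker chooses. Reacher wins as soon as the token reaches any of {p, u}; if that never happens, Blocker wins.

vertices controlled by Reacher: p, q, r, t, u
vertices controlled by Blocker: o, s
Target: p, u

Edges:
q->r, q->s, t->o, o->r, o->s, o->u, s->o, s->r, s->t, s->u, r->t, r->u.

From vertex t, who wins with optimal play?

Blocker

A0 = {p, u}
A1: add {r} — r (Reacher) has r→u.
A2: add {q} — q (Reacher) has q→r.
A3 = A2; e.g. o (Blocker) can still go to s. Fixed point.
t never enters the attractor, so Blocker can avoid the target forever.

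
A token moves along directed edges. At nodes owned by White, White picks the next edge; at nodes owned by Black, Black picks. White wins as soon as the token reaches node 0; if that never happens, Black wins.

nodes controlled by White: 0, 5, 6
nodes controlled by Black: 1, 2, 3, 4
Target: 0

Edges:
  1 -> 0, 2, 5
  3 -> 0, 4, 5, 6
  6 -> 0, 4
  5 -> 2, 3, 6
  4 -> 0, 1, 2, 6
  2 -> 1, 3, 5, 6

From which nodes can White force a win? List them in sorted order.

A0 = {0}
A1: add {6} — 6 (White) has 6→0.
A2: add {5} — 5 (White) has 5→6.
A3 = A2; e.g. 1 (Black) can still go to 2. Fixed point.
White's winning region = {0, 5, 6}.

0, 5, 6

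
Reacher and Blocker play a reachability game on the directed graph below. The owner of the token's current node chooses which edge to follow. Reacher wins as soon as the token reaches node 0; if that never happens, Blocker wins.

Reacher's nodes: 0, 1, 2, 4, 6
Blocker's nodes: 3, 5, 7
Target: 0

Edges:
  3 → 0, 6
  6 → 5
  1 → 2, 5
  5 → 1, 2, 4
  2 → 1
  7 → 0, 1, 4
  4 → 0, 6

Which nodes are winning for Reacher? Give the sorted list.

0, 4

A0 = {0}
A1: add {4} — 4 (Reacher) has 4→0.
A2 = A1; e.g. 1 (Reacher) has no edge into A1. Fixed point.
Reacher's winning region = {0, 4}.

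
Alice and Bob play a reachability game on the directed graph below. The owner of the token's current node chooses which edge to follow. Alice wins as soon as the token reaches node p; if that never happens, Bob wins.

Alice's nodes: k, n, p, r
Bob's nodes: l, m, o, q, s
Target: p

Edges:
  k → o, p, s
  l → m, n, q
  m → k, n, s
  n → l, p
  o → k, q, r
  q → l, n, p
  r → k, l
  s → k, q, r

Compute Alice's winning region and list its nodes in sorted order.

k, n, p, r

A0 = {p}
A1: add {k, n} — k (Alice) has k→p; n (Alice) has n→p.
A2: add {r} — r (Alice) has r→k.
A3 = A2; e.g. l (Bob) can still go to m. Fixed point.
Alice's winning region = {k, n, p, r}.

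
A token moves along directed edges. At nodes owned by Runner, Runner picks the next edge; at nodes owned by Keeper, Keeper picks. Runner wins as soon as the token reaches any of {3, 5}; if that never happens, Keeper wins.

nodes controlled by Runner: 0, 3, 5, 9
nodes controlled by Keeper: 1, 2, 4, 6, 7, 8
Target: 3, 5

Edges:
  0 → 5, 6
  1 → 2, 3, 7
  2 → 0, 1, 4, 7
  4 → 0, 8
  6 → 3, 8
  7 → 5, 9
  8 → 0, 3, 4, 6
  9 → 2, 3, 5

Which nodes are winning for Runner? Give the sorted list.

A0 = {3, 5}
A1: add {0, 9} — 0 (Runner) has 0→5; 9 (Runner) has 9→3.
A2: add {7} — 7 (Keeper): all of {5, 9} already in.
A3 = A2; e.g. 1 (Keeper) can still go to 2. Fixed point.
Runner's winning region = {0, 3, 5, 7, 9}.

0, 3, 5, 7, 9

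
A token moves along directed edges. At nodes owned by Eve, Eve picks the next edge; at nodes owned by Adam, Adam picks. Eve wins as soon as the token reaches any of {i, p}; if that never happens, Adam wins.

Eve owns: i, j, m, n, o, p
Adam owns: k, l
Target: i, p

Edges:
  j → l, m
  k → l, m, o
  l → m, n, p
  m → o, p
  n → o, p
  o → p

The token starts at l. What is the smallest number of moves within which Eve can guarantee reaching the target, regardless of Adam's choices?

2

A0 = {i, p}
A1: add {m, n, o} — m (Eve) has m→p; n (Eve) has n→p; o (Eve) has o→p.
A2: add {j, l} — j (Eve) has j→m; l (Adam): all of {m, n, p} already in.
l enters the attractor at level 2, so Eve can force the target in 2 moves from there.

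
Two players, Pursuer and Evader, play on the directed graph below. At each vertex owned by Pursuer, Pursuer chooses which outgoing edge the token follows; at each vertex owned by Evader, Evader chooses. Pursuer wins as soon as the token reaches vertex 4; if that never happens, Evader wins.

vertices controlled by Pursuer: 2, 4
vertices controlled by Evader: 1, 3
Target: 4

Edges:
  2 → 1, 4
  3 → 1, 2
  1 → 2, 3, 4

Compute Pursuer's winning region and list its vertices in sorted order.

2, 4

A0 = {4}
A1: add {2} — 2 (Pursuer) has 2→4.
A2 = A1; e.g. 1 (Evader) can still go to 3. Fixed point.
Pursuer's winning region = {2, 4}.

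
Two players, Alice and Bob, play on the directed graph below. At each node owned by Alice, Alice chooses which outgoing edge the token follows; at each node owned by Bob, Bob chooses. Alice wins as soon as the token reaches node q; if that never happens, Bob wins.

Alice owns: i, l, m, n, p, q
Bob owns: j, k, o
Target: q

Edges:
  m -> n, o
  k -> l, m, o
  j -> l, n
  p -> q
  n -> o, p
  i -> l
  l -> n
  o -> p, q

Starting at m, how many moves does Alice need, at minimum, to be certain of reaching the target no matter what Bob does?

3

A0 = {q}
A1: add {p} — p (Alice) has p→q.
A2: add {n, o} — n (Alice) has n→p; o (Bob): all of {p, q} already in.
A3: add {l, m} — l (Alice) has l→n; m (Alice) has m→n.
m enters the attractor at level 3, so Alice can force the target in 3 moves from there.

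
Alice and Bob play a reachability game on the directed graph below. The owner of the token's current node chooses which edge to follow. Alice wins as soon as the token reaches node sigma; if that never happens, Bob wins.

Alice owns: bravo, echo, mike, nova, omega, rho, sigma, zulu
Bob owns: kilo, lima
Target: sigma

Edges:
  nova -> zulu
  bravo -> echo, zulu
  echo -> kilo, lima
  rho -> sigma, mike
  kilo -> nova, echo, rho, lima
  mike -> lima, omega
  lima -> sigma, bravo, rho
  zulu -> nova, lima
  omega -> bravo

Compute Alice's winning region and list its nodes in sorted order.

rho, sigma

A0 = {sigma}
A1: add {rho} — rho (Alice) has rho→sigma.
A2 = A1; e.g. nova (Alice) has no edge into A1. Fixed point.
Alice's winning region = {rho, sigma}.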